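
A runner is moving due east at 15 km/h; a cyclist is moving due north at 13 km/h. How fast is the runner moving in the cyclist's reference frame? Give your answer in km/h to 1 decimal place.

19.8 km/h

Taking east as x and north as y: runner velocity = (15.000, 0.000) km/h; cyclist velocity = (0.000, 13.000) km/h.
Velocity of runner relative to cyclist = (15.000, 0.000) − (0.000, 13.000) = (15.000, -13.000) km/h.
Magnitude = |(15.000, -13.000)| = 19.849 km/h.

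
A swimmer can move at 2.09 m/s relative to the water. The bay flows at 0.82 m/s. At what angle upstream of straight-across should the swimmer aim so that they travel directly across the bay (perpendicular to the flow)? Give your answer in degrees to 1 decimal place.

To cancel the current, the upstream component of the swimmer's velocity must equal the flow: 2.09 sin θ = 0.82.
sin θ = 0.82 / 2.09 = 0.3923.
θ = arcsin(0.3923) = 23.100°.

23.1°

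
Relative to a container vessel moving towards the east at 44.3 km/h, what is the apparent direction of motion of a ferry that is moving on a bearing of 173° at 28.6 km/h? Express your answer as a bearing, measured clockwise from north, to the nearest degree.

235°

Taking east as x and north as y: ferry velocity = (3.485, -28.387) km/h; container vessel velocity = (44.300, 0.000) km/h.
Velocity of ferry relative to container vessel = (3.485, -28.387) − (44.300, 0.000) = (-40.815, -28.387) km/h.
Bearing = atan2(-40.81, -28.39) = 235.18° clockwise from north.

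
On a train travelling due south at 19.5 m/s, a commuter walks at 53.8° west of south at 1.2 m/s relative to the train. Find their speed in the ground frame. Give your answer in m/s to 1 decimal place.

Taking east as x and north as y: train velocity = (0.000, -19.500) m/s; commuter velocity relative to train = (-0.968, -0.709) m/s.
Velocity relative to ground = (0.000, -19.500) + (-0.968, -0.709) = (-0.968, -20.209) m/s.
Speed = |(-0.968, -20.209)| = 20.232 m/s.

20.2 m/s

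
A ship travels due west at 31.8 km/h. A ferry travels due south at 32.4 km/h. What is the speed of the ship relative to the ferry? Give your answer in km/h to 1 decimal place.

45.4 km/h

Taking east as x and north as y: ship velocity = (-31.800, 0.000) km/h; ferry velocity = (0.000, -32.400) km/h.
Velocity of ship relative to ferry = (-31.800, 0.000) − (0.000, -32.400) = (-31.800, 32.400) km/h.
Magnitude = |(-31.800, 32.400)| = 45.398 km/h.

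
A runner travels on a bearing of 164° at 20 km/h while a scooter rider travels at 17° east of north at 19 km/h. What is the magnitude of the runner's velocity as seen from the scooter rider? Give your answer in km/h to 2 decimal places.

Taking east as x and north as y: runner velocity = (5.513, -19.225) km/h; scooter rider velocity = (5.555, 18.170) km/h.
Velocity of runner relative to scooter rider = (5.513, -19.225) − (5.555, 18.170) = (-0.042, -37.395) km/h.
Magnitude = |(-0.042, -37.395)| = 37.395 km/h.

37.40 km/h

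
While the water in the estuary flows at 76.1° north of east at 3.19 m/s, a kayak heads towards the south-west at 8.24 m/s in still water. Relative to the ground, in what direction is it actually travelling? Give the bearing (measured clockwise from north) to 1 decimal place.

241.7°

Taking east as x and north as y: velocity relative to the water = (-5.827, -5.827) m/s; the water relative to ground = (0.766, 3.097) m/s.
Velocity relative to ground = (-5.827, -5.827) + (0.766, 3.097) = (-5.060, -2.730) m/s.
Bearing = atan2(-5.06, -2.73) = 241.65° clockwise from north.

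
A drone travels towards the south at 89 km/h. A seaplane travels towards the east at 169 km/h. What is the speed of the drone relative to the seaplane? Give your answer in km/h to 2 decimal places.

191.00 km/h

Taking east as x and north as y: drone velocity = (0.000, -89.000) km/h; seaplane velocity = (169.000, 0.000) km/h.
Velocity of drone relative to seaplane = (0.000, -89.000) − (169.000, 0.000) = (-169.000, -89.000) km/h.
Magnitude = |(-169.000, -89.000)| = 191.003 km/h.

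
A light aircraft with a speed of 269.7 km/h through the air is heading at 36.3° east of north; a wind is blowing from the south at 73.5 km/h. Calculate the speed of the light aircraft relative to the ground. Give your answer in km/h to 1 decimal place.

Taking east as x and north as y: velocity relative to the air = (159.666, 217.359) km/h; the air relative to ground = (0.000, 73.500) km/h.
Velocity relative to ground = (159.666, 217.359) + (0.000, 73.500) = (159.666, 290.859) km/h.
Speed = |(159.666, 290.859)| = 331.801 km/h.

331.8 km/h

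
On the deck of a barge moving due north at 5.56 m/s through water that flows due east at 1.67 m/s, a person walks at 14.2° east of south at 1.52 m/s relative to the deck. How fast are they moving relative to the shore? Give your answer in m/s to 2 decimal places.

In east/north components (m/s): person relative to barge = (0.373, -1.474); barge relative to water = (0.000, 5.560); water relative to ground = (1.670, 0.000).
Sum = (2.043, 4.086) m/s.
Speed = |(2.043, 4.086)| = 4.569 m/s.

4.57 m/s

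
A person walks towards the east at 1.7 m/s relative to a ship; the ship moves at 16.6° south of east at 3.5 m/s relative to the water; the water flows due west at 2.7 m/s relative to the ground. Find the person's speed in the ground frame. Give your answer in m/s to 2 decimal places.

2.56 m/s

In east/north components (m/s): person relative to ship = (1.700, 0.000); ship relative to water = (3.354, -1.000); water relative to ground = (-2.700, 0.000).
Sum = (2.354, -1.000) m/s.
Speed = |(2.354, -1.000)| = 2.558 m/s.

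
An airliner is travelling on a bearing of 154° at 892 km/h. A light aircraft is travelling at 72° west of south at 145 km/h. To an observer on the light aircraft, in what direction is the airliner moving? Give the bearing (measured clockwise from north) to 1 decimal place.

Taking east as x and north as y: airliner velocity = (391.027, -801.724) km/h; light aircraft velocity = (-137.903, -44.807) km/h.
Velocity of airliner relative to light aircraft = (391.027, -801.724) − (-137.903, -44.807) = (528.930, -756.917) km/h.
Bearing = atan2(528.93, -756.92) = 145.05° clockwise from north.

145.1°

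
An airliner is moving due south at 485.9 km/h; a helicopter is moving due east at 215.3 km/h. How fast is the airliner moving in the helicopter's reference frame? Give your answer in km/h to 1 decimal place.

531.5 km/h

Taking east as x and north as y: airliner velocity = (0.000, -485.900) km/h; helicopter velocity = (215.300, 0.000) km/h.
Velocity of airliner relative to helicopter = (0.000, -485.900) − (215.300, 0.000) = (-215.300, -485.900) km/h.
Magnitude = |(-215.300, -485.900)| = 531.463 km/h.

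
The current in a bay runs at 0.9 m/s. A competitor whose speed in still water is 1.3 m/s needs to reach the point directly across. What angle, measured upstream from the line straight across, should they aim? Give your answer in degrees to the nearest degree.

44°

To cancel the current, the upstream component of the competitor's velocity must equal the flow: 1.3 sin θ = 0.9.
sin θ = 0.9 / 1.3 = 0.6923.
θ = arcsin(0.6923) = 43.813°.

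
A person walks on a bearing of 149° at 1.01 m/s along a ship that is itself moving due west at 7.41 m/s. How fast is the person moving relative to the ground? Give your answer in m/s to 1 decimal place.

6.9 m/s

Taking east as x and north as y: ship velocity = (-7.410, 0.000) m/s; person velocity relative to ship = (0.520, -0.866) m/s.
Velocity relative to ground = (-7.410, 0.000) + (0.520, -0.866) = (-6.890, -0.866) m/s.
Speed = |(-6.890, -0.866)| = 6.944 m/s.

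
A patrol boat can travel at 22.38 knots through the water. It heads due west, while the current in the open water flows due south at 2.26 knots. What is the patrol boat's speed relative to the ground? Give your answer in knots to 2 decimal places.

22.49 knots

Taking east as x and north as y: velocity relative to the water = (-22.380, 0.000) knots; the water relative to ground = (0.000, -2.260) knots.
Velocity relative to ground = (-22.380, 0.000) + (0.000, -2.260) = (-22.380, -2.260) knots.
Speed = |(-22.380, -2.260)| = 22.494 knots.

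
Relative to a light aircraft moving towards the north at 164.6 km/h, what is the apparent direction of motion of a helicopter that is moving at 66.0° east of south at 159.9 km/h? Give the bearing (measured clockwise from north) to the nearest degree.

148°

Taking east as x and north as y: helicopter velocity = (146.076, -65.037) km/h; light aircraft velocity = (0.000, 164.600) km/h.
Velocity of helicopter relative to light aircraft = (146.076, -65.037) − (0.000, 164.600) = (146.076, -229.637) km/h.
Bearing = atan2(146.08, -229.64) = 147.54° clockwise from north.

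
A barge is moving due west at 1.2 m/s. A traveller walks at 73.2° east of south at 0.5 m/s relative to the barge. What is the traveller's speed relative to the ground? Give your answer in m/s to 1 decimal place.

0.7 m/s

Taking east as x and north as y: barge velocity = (-1.200, 0.000) m/s; traveller velocity relative to barge = (0.479, -0.145) m/s.
Velocity relative to ground = (-1.200, 0.000) + (0.479, -0.145) = (-0.721, -0.145) m/s.
Speed = |(-0.721, -0.145)| = 0.736 m/s.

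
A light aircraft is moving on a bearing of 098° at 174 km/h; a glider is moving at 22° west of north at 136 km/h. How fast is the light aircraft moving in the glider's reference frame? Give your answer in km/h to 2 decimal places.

Taking east as x and north as y: light aircraft velocity = (172.307, -24.216) km/h; glider velocity = (-50.946, 126.097) km/h.
Velocity of light aircraft relative to glider = (172.307, -24.216) − (-50.946, 126.097) = (223.253, -150.313) km/h.
Magnitude = |(223.253, -150.313)| = 269.139 km/h.

269.14 km/h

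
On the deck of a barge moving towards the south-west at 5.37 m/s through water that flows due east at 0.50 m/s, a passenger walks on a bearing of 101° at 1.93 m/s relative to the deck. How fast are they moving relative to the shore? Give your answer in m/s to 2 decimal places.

4.40 m/s

In east/north components (m/s): passenger relative to barge = (1.895, -0.368); barge relative to water = (-3.797, -3.797); water relative to ground = (0.500, 0.000).
Sum = (-1.403, -4.165) m/s.
Speed = |(-1.403, -4.165)| = 4.395 m/s.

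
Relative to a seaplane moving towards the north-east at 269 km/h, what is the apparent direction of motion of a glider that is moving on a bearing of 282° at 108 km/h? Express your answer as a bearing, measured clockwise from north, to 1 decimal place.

240.4°

Taking east as x and north as y: glider velocity = (-105.640, 22.454) km/h; seaplane velocity = (190.212, 190.212) km/h.
Velocity of glider relative to seaplane = (-105.640, 22.454) − (190.212, 190.212) = (-295.852, -167.757) km/h.
Bearing = atan2(-295.85, -167.76) = 240.45° clockwise from north.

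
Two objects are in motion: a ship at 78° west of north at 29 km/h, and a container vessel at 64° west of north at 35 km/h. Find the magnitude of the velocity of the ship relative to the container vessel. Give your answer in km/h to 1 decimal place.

9.8 km/h

Taking east as x and north as y: ship velocity = (-28.366, 6.029) km/h; container vessel velocity = (-31.458, 15.343) km/h.
Velocity of ship relative to container vessel = (-28.366, 6.029) − (-31.458, 15.343) = (3.092, -9.314) km/h.
Magnitude = |(3.092, -9.314)| = 9.813 km/h.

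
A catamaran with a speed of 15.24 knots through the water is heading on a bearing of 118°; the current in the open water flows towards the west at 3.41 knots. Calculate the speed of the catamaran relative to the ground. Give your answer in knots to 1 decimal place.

12.3 knots

Taking east as x and north as y: velocity relative to the water = (13.456, -7.155) knots; the water relative to ground = (-3.410, 0.000) knots.
Velocity relative to ground = (13.456, -7.155) + (-3.410, 0.000) = (10.046, -7.155) knots.
Speed = |(10.046, -7.155)| = 12.333 knots.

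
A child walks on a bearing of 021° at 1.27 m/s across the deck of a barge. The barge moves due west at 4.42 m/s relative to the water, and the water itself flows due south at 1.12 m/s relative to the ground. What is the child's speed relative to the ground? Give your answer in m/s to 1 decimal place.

In east/north components (m/s): child relative to barge = (0.455, 1.186); barge relative to water = (-4.420, 0.000); water relative to ground = (0.000, -1.120).
Sum = (-3.965, 0.066) m/s.
Speed = |(-3.965, 0.066)| = 3.965 m/s.

4.0 m/s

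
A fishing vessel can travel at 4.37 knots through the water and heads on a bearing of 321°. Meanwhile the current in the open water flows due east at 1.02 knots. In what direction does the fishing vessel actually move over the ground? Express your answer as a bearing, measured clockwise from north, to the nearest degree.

Taking east as x and north as y: velocity relative to the water = (-2.750, 3.396) knots; the water relative to ground = (1.020, 0.000) knots.
Velocity relative to ground = (-2.750, 3.396) + (1.020, 0.000) = (-1.730, 3.396) knots.
Bearing = atan2(-1.73, 3.40) = 333.00° clockwise from north.

333°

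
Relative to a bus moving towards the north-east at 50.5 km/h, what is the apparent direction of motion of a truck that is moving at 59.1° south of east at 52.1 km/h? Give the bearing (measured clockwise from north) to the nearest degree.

186°

Taking east as x and north as y: truck velocity = (26.755, -44.705) km/h; bus velocity = (35.709, 35.709) km/h.
Velocity of truck relative to bus = (26.755, -44.705) − (35.709, 35.709) = (-8.953, -80.414) km/h.
Bearing = atan2(-8.95, -80.41) = 186.35° clockwise from north.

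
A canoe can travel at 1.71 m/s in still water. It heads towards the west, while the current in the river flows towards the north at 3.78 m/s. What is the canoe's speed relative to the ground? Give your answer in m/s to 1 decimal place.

Taking east as x and north as y: velocity relative to the water = (-1.710, 0.000) m/s; the water relative to ground = (0.000, 3.780) m/s.
Velocity relative to ground = (-1.710, 0.000) + (0.000, 3.780) = (-1.710, 3.780) m/s.
Speed = |(-1.710, 3.780)| = 4.149 m/s.

4.1 m/s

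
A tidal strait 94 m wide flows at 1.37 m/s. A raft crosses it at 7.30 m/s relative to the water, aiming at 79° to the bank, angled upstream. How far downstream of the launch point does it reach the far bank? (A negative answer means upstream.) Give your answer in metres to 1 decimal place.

-0.3 m

Perpendicular speed = 7.166 m/s; crossing time = 94 / 7.166 = 13.118 s.
Net downstream speed = -0.023 m/s.
Drift = -0.023 × 13.118 = -0.300 m (upstream).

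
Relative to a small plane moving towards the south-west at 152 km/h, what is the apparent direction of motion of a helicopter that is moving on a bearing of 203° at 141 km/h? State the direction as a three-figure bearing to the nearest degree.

Taking east as x and north as y: helicopter velocity = (-55.093, -129.791) km/h; small plane velocity = (-107.480, -107.480) km/h.
Velocity of helicopter relative to small plane = (-55.093, -129.791) − (-107.480, -107.480) = (52.387, -22.311) km/h.
Bearing = atan2(52.39, -22.31) = 113.07° clockwise from north.

113°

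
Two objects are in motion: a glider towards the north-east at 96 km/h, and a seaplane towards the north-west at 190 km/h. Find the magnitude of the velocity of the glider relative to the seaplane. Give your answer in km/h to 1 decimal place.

212.9 km/h

Taking east as x and north as y: glider velocity = (67.882, 67.882) km/h; seaplane velocity = (-134.350, 134.350) km/h.
Velocity of glider relative to seaplane = (67.882, 67.882) − (-134.350, 134.350) = (202.233, -66.468) km/h.
Magnitude = |(202.233, -66.468)| = 212.876 km/h.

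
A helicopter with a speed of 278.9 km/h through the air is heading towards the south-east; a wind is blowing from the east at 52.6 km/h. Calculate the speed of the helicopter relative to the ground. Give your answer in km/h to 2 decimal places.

244.55 km/h

Taking east as x and north as y: velocity relative to the air = (197.212, -197.212) km/h; the air relative to ground = (-52.600, 0.000) km/h.
Velocity relative to ground = (197.212, -197.212) + (-52.600, 0.000) = (144.612, -197.212) km/h.
Speed = |(144.612, -197.212)| = 244.551 km/h.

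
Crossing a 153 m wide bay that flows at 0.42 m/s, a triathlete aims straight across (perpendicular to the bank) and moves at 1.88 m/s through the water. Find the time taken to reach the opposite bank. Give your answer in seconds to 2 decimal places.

The component of the triathlete's velocity perpendicular to the bank is 1.88 m/s.
The current is parallel to the bank, so it does not affect the crossing time.
Time = 153 / 1.880 = 81.383 s.

81.38 s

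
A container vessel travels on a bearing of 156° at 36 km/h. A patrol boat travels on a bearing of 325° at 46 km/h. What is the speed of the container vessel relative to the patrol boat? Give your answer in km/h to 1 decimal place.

Taking east as x and north as y: container vessel velocity = (14.643, -32.888) km/h; patrol boat velocity = (-26.385, 37.681) km/h.
Velocity of container vessel relative to patrol boat = (14.643, -32.888) − (-26.385, 37.681) = (41.027, -70.569) km/h.
Magnitude = |(41.027, -70.569)| = 81.628 km/h.

81.6 km/h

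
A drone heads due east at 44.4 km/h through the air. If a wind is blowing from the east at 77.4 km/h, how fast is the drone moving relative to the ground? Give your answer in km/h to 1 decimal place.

33.0 km/h

Taking east as x and north as y: velocity relative to the air = (44.400, 0.000) km/h; the air relative to ground = (-77.400, 0.000) km/h.
Velocity relative to ground = (44.400, 0.000) + (-77.400, 0.000) = (-33.000, 0.000) km/h.
Speed = |(-33.000, 0.000)| = 33.000 km/h.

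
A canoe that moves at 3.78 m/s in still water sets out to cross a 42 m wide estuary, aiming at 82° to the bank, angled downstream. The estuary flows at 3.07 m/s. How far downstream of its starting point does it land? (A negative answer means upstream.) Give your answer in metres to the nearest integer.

40 m

Perpendicular speed = 3.743 m/s; crossing time = 42 / 3.743 = 11.220 s.
Net downstream speed = 3.596 m/s.
Drift = 3.596 × 11.220 = 40.349 m (downstream).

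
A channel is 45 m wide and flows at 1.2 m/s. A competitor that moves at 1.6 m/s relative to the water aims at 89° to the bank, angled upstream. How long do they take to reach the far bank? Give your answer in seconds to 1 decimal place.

The component of the competitor's velocity perpendicular to the bank is 1.6 × sin 89° = 1.600 m/s.
Only the cross-stream component determines the crossing time; the current contributes nothing perpendicular to the bank.
Time = 45 / 1.600 = 28.129 s.

28.1 s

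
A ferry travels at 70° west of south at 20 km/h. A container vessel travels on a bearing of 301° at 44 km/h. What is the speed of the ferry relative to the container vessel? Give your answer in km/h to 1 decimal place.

Taking east as x and north as y: ferry velocity = (-18.794, -6.840) km/h; container vessel velocity = (-37.715, 22.662) km/h.
Velocity of ferry relative to container vessel = (-18.794, -6.840) − (-37.715, 22.662) = (18.922, -29.502) km/h.
Magnitude = |(18.922, -29.502)| = 35.048 km/h.

35.0 km/h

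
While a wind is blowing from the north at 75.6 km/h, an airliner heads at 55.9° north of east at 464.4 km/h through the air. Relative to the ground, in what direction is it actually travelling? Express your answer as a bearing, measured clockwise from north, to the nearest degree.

Taking east as x and north as y: velocity relative to the air = (260.361, 384.551) km/h; the air relative to ground = (0.000, -75.600) km/h.
Velocity relative to ground = (260.361, 384.551) + (0.000, -75.600) = (260.361, 308.951) km/h.
Bearing = atan2(260.36, 308.95) = 40.12° clockwise from north.

040°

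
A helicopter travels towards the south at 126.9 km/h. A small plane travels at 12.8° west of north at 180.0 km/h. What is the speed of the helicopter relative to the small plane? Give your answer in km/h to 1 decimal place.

305.0 km/h

Taking east as x and north as y: helicopter velocity = (0.000, -126.900) km/h; small plane velocity = (-39.879, 175.527) km/h.
Velocity of helicopter relative to small plane = (0.000, -126.900) − (-39.879, 175.527) = (39.879, -302.427) km/h.
Magnitude = |(39.879, -302.427)| = 305.045 km/h.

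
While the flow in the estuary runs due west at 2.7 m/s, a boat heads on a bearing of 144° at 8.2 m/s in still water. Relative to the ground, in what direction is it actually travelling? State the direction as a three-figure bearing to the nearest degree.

Taking east as x and north as y: velocity relative to the water = (4.820, -6.634) m/s; the water relative to ground = (-2.700, 0.000) m/s.
Velocity relative to ground = (4.820, -6.634) + (-2.700, 0.000) = (2.120, -6.634) m/s.
Bearing = atan2(2.12, -6.63) = 162.28° clockwise from north.

162°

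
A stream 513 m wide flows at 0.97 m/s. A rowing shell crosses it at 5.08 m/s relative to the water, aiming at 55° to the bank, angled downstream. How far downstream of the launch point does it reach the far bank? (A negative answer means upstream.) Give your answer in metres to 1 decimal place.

Perpendicular speed = 4.161 m/s; crossing time = 513 / 4.161 = 123.279 s.
Net downstream speed = 3.884 m/s.
Drift = 3.884 × 123.279 = 478.787 m (downstream).

478.8 m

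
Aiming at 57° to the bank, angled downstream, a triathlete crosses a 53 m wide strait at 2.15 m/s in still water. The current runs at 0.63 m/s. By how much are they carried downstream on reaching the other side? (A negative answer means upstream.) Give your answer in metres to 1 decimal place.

52.9 m

Perpendicular speed = 1.803 m/s; crossing time = 53 / 1.803 = 29.393 s.
Net downstream speed = 1.801 m/s.
Drift = 1.801 × 29.393 = 52.936 m (downstream).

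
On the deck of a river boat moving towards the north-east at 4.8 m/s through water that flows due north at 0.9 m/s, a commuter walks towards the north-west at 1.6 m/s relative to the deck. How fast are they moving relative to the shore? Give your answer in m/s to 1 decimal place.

In east/north components (m/s): commuter relative to river boat = (-1.131, 1.131); river boat relative to water = (3.394, 3.394); water relative to ground = (0.000, 0.900).
Sum = (2.263, 5.425) m/s.
Speed = |(2.263, 5.425)| = 5.878 m/s.

5.9 m/s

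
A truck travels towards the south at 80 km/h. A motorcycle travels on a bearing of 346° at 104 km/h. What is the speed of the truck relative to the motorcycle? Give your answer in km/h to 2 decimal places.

Taking east as x and north as y: truck velocity = (0.000, -80.000) km/h; motorcycle velocity = (-25.160, 100.911) km/h.
Velocity of truck relative to motorcycle = (0.000, -80.000) − (-25.160, 100.911) = (25.160, -180.911) km/h.
Magnitude = |(25.160, -180.911)| = 182.652 km/h.

182.65 km/h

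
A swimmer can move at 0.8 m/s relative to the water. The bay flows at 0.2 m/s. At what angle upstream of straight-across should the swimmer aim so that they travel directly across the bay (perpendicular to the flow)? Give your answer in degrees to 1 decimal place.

To cancel the current, the upstream component of the swimmer's velocity must equal the flow: 0.8 sin θ = 0.2.
sin θ = 0.2 / 0.8 = 0.2500.
θ = arcsin(0.2500) = 14.478°.

14.5°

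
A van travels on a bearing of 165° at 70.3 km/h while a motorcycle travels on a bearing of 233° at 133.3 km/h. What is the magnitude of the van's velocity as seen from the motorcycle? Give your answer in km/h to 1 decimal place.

Taking east as x and north as y: van velocity = (18.195, -67.905) km/h; motorcycle velocity = (-106.458, -80.222) km/h.
Velocity of van relative to motorcycle = (18.195, -67.905) − (-106.458, -80.222) = (124.653, 12.317) km/h.
Magnitude = |(124.653, 12.317)| = 125.260 km/h.

125.3 km/h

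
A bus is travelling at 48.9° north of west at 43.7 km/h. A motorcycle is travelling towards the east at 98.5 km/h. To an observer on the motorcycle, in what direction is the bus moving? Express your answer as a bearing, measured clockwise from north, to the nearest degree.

Taking east as x and north as y: bus velocity = (-28.727, 32.931) km/h; motorcycle velocity = (98.500, 0.000) km/h.
Velocity of bus relative to motorcycle = (-28.727, 32.931) − (98.500, 0.000) = (-127.227, 32.931) km/h.
Bearing = atan2(-127.23, 32.93) = 284.51° clockwise from north.

285°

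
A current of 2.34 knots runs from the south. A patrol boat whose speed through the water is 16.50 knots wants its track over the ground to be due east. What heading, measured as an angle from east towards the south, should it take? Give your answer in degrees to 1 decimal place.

The current pushes perpendicular to the desired track; the heading must have a component into the current equal to 2.34 knots: 16.50 sin θ = 2.34.
sin θ = 0.1418, so θ = 8.153°.

8.2°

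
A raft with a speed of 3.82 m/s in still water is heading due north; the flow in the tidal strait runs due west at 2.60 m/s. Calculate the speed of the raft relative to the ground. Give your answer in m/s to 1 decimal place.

Taking east as x and north as y: velocity relative to the water = (0.000, 3.820) m/s; the water relative to ground = (-2.600, 0.000) m/s.
Velocity relative to ground = (0.000, 3.820) + (-2.600, 0.000) = (-2.600, 3.820) m/s.
Speed = |(-2.600, 3.820)| = 4.621 m/s.

4.6 m/s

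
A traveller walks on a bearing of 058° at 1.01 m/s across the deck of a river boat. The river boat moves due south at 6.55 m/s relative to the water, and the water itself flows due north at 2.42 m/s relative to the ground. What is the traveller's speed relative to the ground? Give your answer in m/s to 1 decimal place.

In east/north components (m/s): traveller relative to river boat = (0.857, 0.535); river boat relative to water = (0.000, -6.550); water relative to ground = (0.000, 2.420).
Sum = (0.857, -3.595) m/s.
Speed = |(0.857, -3.595)| = 3.695 m/s.

3.7 m/s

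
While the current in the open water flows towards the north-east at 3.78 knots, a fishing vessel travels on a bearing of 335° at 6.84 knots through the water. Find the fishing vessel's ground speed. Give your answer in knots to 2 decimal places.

Taking east as x and north as y: velocity relative to the water = (-2.891, 6.199) knots; the water relative to ground = (2.673, 2.673) knots.
Velocity relative to ground = (-2.891, 6.199) + (2.673, 2.673) = (-0.218, 8.872) knots.
Speed = |(-0.218, 8.872)| = 8.875 knots.

8.87 knots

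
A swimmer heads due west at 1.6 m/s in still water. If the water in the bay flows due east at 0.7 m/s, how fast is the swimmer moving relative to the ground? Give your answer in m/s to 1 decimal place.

0.9 m/s

Taking east as x and north as y: velocity relative to the water = (-1.600, 0.000) m/s; the water relative to ground = (0.700, 0.000) m/s.
Velocity relative to ground = (-1.600, 0.000) + (0.700, 0.000) = (-0.900, 0.000) m/s.
Speed = |(-0.900, 0.000)| = 0.900 m/s.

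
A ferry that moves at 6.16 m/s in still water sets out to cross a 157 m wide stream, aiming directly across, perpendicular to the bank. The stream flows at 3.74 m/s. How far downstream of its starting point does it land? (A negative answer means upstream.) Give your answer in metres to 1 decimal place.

Perpendicular speed = 6.160 m/s; crossing time = 157 / 6.160 = 25.487 s.
Net downstream speed = 3.740 m/s.
Drift = 3.740 × 25.487 = 95.321 m (downstream).

95.3 m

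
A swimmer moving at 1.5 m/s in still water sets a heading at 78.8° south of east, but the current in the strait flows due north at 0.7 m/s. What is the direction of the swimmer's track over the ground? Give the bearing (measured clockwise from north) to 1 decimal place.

159.3°

Taking east as x and north as y: velocity relative to the water = (0.291, -1.471) m/s; the water relative to ground = (0.000, 0.700) m/s.
Velocity relative to ground = (0.291, -1.471) + (0.000, 0.700) = (0.291, -0.771) m/s.
Bearing = atan2(0.29, -0.77) = 159.31° clockwise from north.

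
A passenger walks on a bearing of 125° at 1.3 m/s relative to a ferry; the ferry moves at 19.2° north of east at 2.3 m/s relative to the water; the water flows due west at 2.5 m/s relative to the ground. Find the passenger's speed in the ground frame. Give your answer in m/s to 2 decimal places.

In east/north components (m/s): passenger relative to ferry = (1.065, -0.746); ferry relative to water = (2.172, 0.756); water relative to ground = (-2.500, 0.000).
Sum = (0.737, 0.011) m/s.
Speed = |(0.737, 0.011)| = 0.737 m/s.

0.74 m/s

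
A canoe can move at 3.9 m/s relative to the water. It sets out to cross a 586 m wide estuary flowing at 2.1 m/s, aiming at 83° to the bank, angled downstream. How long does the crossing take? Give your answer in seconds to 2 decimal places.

151.38 s

The component of the canoe's velocity perpendicular to the bank is 3.9 × sin 83° = 3.871 m/s.
The flow acts along the bank and has no component across it.
Time = 586 / 3.871 = 151.385 s.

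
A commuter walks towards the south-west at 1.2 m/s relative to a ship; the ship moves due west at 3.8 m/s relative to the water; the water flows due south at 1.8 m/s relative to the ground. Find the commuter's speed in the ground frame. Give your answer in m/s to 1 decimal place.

5.4 m/s

In east/north components (m/s): commuter relative to ship = (-0.849, -0.849); ship relative to water = (-3.800, 0.000); water relative to ground = (0.000, -1.800).
Sum = (-4.649, -2.649) m/s.
Speed = |(-4.649, -2.649)| = 5.350 m/s.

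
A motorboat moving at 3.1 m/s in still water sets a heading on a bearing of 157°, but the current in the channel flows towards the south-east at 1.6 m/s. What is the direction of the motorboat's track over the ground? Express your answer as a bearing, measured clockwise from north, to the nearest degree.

150°

Taking east as x and north as y: velocity relative to the water = (1.211, -2.854) m/s; the water relative to ground = (1.131, -1.131) m/s.
Velocity relative to ground = (1.211, -2.854) + (1.131, -1.131) = (2.343, -3.985) m/s.
Bearing = atan2(2.34, -3.98) = 149.55° clockwise from north.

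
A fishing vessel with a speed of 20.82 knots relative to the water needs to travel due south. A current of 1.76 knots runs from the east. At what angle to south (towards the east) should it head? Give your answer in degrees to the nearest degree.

The current pushes perpendicular to the desired track; the heading must have a component into the current equal to 1.76 knots: 20.82 sin θ = 1.76.
sin θ = 0.0845, so θ = 4.849°.

5°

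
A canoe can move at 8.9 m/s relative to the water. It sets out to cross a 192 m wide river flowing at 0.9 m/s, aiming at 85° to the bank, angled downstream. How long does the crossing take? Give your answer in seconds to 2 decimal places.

21.66 s

The component of the canoe's velocity perpendicular to the bank is 8.9 × sin 85° = 8.866 m/s.
Only the cross-stream component determines the crossing time; the current contributes nothing perpendicular to the bank.
Time = 192 / 8.866 = 21.655 s.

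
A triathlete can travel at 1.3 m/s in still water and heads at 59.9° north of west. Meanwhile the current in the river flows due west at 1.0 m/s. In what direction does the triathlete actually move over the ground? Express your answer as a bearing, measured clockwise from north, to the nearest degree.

Taking east as x and north as y: velocity relative to the water = (-0.652, 1.125) m/s; the water relative to ground = (-1.000, 0.000) m/s.
Velocity relative to ground = (-0.652, 1.125) + (-1.000, 0.000) = (-1.652, 1.125) m/s.
Bearing = atan2(-1.65, 1.12) = 304.25° clockwise from north.

304°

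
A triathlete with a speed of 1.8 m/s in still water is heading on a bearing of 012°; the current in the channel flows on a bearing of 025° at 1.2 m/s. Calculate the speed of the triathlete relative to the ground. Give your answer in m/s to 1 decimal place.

3.0 m/s

Taking east as x and north as y: velocity relative to the water = (0.374, 1.761) m/s; the water relative to ground = (0.507, 1.088) m/s.
Velocity relative to ground = (0.374, 1.761) + (0.507, 1.088) = (0.881, 2.848) m/s.
Speed = |(0.881, 2.848)| = 2.981 m/s.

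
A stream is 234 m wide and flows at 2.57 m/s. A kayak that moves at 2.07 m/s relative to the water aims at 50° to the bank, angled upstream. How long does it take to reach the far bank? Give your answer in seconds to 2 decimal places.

The component of the kayak's velocity perpendicular to the bank is 2.07 × sin 50° = 1.586 m/s.
The flow acts along the bank and has no component across it.
Time = 234 / 1.586 = 147.568 s.

147.57 s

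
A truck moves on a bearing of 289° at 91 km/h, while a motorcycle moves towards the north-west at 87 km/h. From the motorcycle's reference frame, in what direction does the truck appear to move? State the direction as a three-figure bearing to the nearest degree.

218°

Taking east as x and north as y: truck velocity = (-86.042, 29.627) km/h; motorcycle velocity = (-61.518, 61.518) km/h.
Velocity of truck relative to motorcycle = (-86.042, 29.627) − (-61.518, 61.518) = (-24.524, -31.892) km/h.
Bearing = atan2(-24.52, -31.89) = 217.56° clockwise from north.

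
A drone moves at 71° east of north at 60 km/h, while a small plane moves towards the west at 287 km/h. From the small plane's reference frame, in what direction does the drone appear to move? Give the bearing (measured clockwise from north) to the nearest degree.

Taking east as x and north as y: drone velocity = (56.731, 19.534) km/h; small plane velocity = (-287.000, 0.000) km/h.
Velocity of drone relative to small plane = (56.731, 19.534) − (-287.000, 0.000) = (343.731, 19.534) km/h.
Bearing = atan2(343.73, 19.53) = 86.75° clockwise from north.

087°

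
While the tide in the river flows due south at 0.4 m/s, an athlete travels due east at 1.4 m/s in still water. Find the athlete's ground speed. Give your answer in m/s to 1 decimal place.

1.5 m/s

Taking east as x and north as y: velocity relative to the water = (1.400, 0.000) m/s; the water relative to ground = (0.000, -0.400) m/s.
Velocity relative to ground = (1.400, 0.000) + (0.000, -0.400) = (1.400, -0.400) m/s.
Speed = |(1.400, -0.400)| = 1.456 m/s.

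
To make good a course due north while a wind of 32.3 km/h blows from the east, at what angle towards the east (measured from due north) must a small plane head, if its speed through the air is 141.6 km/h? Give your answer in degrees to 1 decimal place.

The wind pushes perpendicular to the desired track; the heading must have a component into the wind equal to 32.3 km/h: 141.6 sin θ = 32.3.
sin θ = 0.2281, so θ = 13.186°.

13.2°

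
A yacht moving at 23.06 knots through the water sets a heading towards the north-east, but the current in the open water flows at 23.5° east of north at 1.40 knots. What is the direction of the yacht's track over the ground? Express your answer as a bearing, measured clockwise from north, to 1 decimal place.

Taking east as x and north as y: velocity relative to the water = (16.306, 16.306) knots; the water relative to ground = (0.558, 1.284) knots.
Velocity relative to ground = (16.306, 16.306) + (0.558, 1.284) = (16.864, 17.590) knots.
Bearing = atan2(16.86, 17.59) = 43.79° clockwise from north.

043.8°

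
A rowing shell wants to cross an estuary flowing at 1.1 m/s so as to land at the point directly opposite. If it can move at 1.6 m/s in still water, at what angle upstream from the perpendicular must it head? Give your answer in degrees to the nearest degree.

43°

To cancel the current, the upstream component of the rowing shell's velocity must equal the flow: 1.6 sin θ = 1.1.
sin θ = 1.1 / 1.6 = 0.6875.
θ = arcsin(0.6875) = 43.433°.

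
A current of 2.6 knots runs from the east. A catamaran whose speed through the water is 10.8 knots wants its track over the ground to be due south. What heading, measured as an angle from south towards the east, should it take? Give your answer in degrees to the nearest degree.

14°

The current pushes perpendicular to the desired track; the heading must have a component into the current equal to 2.6 knots: 10.8 sin θ = 2.6.
sin θ = 0.2407, so θ = 13.930°.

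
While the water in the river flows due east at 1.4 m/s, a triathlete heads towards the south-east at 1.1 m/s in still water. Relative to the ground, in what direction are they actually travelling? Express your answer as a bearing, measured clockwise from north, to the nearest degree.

110°

Taking east as x and north as y: velocity relative to the water = (0.778, -0.778) m/s; the water relative to ground = (1.400, 0.000) m/s.
Velocity relative to ground = (0.778, -0.778) + (1.400, 0.000) = (2.178, -0.778) m/s.
Bearing = atan2(2.18, -0.78) = 109.65° clockwise from north.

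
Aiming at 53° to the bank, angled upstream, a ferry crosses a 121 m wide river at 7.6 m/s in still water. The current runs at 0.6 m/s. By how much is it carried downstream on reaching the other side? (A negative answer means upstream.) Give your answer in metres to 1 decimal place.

Perpendicular speed = 6.070 m/s; crossing time = 121 / 6.070 = 19.935 s.
Net downstream speed = -3.974 m/s.
Drift = -3.974 × 19.935 = -79.219 m (upstream).

-79.2 m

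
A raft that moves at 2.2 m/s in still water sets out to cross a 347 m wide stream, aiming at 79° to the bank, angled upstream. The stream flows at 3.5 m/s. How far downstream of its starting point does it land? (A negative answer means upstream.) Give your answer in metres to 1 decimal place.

494.9 m

Perpendicular speed = 2.160 m/s; crossing time = 347 / 2.160 = 160.679 s.
Net downstream speed = 3.080 m/s.
Drift = 3.080 × 160.679 = 494.928 m (downstream).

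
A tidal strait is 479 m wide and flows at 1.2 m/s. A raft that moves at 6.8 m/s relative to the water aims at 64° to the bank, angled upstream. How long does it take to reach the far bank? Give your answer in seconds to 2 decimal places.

78.37 s

The component of the raft's velocity perpendicular to the bank is 6.8 × sin 64° = 6.112 m/s.
Only the cross-stream component determines the crossing time; the current contributes nothing perpendicular to the bank.
Time = 479 / 6.112 = 78.373 s.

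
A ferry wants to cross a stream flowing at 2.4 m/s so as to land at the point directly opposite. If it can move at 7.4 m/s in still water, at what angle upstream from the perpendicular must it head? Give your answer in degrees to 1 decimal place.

18.9°

To cancel the current, the upstream component of the ferry's velocity must equal the flow: 7.4 sin θ = 2.4.
sin θ = 2.4 / 7.4 = 0.3243.
θ = arcsin(0.3243) = 18.925°.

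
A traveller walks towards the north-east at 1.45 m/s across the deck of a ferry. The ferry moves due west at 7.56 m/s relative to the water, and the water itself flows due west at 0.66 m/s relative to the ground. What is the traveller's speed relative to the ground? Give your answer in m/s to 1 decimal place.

In east/north components (m/s): traveller relative to ferry = (1.025, 1.025); ferry relative to water = (-7.560, 0.000); water relative to ground = (-0.660, 0.000).
Sum = (-7.195, 1.025) m/s.
Speed = |(-7.195, 1.025)| = 7.267 m/s.

7.3 m/s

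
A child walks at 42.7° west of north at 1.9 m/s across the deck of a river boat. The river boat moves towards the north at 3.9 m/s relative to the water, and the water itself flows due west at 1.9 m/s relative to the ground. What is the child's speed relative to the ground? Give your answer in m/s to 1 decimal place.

In east/north components (m/s): child relative to river boat = (-1.289, 1.396); river boat relative to water = (0.000, 3.900); water relative to ground = (-1.900, 0.000).
Sum = (-3.189, 5.296) m/s.
Speed = |(-3.189, 5.296)| = 6.182 m/s.

6.2 m/s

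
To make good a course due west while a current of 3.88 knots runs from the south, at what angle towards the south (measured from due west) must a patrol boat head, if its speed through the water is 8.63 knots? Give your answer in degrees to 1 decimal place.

The current pushes perpendicular to the desired track; the heading must have a component into the current equal to 3.88 knots: 8.63 sin θ = 3.88.
sin θ = 0.4496, so θ = 26.718°.

26.7°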